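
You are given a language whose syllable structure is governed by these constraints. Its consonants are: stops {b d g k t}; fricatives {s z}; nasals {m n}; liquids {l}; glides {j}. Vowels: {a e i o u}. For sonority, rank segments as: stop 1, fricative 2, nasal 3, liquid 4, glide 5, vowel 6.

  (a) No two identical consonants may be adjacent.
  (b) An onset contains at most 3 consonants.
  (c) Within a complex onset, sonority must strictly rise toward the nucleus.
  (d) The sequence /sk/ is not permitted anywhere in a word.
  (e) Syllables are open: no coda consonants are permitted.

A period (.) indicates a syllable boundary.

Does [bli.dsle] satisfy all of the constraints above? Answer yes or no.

[bli.dsle] — σ1 onset /bl/ (1→4 rises), coda /∅/ ok; σ2 onset /dsl/ (1→2→4 rises), coda /∅/ ok → licit

yes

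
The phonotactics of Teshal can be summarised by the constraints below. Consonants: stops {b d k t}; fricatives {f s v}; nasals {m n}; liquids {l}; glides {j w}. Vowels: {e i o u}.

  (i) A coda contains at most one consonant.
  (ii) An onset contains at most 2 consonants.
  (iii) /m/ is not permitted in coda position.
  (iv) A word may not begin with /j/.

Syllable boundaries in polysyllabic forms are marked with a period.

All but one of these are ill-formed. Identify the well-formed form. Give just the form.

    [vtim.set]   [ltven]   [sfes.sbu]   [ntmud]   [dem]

[sfes.sbu]

[vtim.set] — violates constraint (iii): syllable 1 coda contains /m/ → ill-formed
[ltven] — violates constraint (ii): syllable 1 onset /ltv/ has 3 consonants (> 2) → ill-formed
[sfes.sbu] — σ1 onset /sf/ (2C), coda /s/ ok; σ2 onset /sb/ (2C), coda /∅/ ok → well-formed
[ntmud] — violates constraint (ii): syllable 1 onset /ntm/ has 3 consonants (> 2) → ill-formed
[dem] — violates constraint (iii): syllable 1 coda contains /m/ → ill-formed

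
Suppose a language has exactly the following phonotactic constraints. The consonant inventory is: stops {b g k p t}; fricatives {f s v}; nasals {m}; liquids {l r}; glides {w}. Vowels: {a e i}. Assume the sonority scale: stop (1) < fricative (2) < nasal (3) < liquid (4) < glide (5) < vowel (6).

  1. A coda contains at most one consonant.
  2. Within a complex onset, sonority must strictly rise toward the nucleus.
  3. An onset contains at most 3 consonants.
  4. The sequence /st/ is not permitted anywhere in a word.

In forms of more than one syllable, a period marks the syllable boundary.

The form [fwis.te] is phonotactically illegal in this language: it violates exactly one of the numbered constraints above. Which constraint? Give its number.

4

[fwis.te]: contains banned sequence /st/.
This is a violation of constraint 4: "The sequence /st/ is not permitted anywhere in a word."
The remaining constraints (1, 2, 3) are satisfied.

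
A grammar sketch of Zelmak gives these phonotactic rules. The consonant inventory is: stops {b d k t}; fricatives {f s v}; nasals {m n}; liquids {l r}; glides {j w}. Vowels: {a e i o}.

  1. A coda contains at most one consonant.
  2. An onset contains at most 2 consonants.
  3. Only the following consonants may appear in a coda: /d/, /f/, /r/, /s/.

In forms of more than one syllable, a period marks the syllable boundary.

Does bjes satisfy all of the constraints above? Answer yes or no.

yes

bjes — σ1 onset /bj/ (2C), coda /s/ ok → permitted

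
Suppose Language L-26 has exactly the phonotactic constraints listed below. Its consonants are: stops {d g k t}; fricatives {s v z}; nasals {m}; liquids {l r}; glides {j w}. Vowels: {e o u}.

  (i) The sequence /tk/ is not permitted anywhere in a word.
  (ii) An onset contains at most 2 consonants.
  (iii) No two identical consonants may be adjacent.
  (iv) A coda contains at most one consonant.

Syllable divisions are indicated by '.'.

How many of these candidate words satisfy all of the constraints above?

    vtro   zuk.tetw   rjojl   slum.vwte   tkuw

0

vtro — violates constraint (ii): syllable 1 onset /vtr/ has 3 consonants (> 2) → phonotactically illegal
zuk.tetw — violates constraint (iv): syllable 2 coda /tw/ has 2 consonants (> 1) → phonotactically illegal
rjojl — violates constraint (iv): syllable 1 coda /jl/ has 2 consonants (> 1) → phonotactically illegal
slum.vwte — violates constraint (ii): syllable 2 onset /vwt/ has 3 consonants (> 2) → phonotactically illegal
tkuw — violates constraint (i): contains banned sequence /tk/ → phonotactically illegal
No form is phonotactically legal → 0.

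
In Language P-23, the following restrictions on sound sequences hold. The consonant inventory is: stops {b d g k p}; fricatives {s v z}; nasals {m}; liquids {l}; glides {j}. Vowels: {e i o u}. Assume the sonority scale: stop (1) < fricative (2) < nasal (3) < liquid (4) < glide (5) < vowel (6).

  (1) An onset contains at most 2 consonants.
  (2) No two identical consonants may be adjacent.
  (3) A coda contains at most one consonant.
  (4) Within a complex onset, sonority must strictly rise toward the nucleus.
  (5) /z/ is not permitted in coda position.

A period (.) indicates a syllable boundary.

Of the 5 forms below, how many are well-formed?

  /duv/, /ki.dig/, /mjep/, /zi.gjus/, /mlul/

/duv/ — σ1 onset /d/, coda /v/ ok → well-formed
/ki.dig/ — σ1 onset /k/, coda /∅/ ok; σ2 onset /d/, coda /g/ ok → well-formed
/mjep/ — σ1 onset /mj/ (3→5 rises), coda /p/ ok → well-formed
/zi.gjus/ — σ1 onset /z/, coda /∅/ ok; σ2 onset /gj/ (1→5 rises), coda /s/ ok → well-formed
/mlul/ — σ1 onset /ml/ (3→4 rises), coda /l/ ok → well-formed
Well-formed: /duv/, /ki.dig/, /mjep/, /zi.gjus/, /mlul/ → 5.

5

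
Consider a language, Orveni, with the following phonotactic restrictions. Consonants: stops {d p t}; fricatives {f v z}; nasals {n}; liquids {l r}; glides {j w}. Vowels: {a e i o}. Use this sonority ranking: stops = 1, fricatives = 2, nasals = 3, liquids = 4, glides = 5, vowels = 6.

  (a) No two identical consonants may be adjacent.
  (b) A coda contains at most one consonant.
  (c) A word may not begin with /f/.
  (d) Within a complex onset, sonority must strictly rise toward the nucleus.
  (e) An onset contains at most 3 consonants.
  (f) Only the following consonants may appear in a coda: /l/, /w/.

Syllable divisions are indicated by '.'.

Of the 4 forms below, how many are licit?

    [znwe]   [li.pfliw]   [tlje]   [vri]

4

[znwe] — σ1 onset /znw/ (2→3→5 rises), coda /∅/ ok → licit
[li.pfliw] — σ1 onset /l/, coda /∅/ ok; σ2 onset /pfl/ (1→2→4 rises), coda /w/ ok → licit
[tlje] — σ1 onset /tlj/ (1→4→5 rises), coda /∅/ ok → licit
[vri] — σ1 onset /vr/ (2→4 rises), coda /∅/ ok → licit
Licit: [znwe], [li.pfliw], [tlje], [vri] → 4.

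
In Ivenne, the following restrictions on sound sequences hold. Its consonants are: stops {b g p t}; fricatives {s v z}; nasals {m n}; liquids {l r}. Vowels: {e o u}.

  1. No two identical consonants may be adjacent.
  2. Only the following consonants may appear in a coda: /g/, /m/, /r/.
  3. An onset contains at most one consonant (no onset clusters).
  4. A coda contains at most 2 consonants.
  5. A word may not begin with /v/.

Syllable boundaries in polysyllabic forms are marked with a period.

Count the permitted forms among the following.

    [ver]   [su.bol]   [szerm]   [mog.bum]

1

[ver] — violates constraint 5: word begins with /v/ → not permitted
[su.bol] — violates constraint 2: syllable 2 coda contains /l/, which is not a licensed coda consonant → not permitted
[szerm] — violates constraint 3: syllable 1 onset /sz/ has 2 consonants (> 1) → not permitted
[mog.bum] — σ1 onset /m/, coda /g/ ok; σ2 onset /b/, coda /m/ ok → permitted
Permitted: [mog.bum] → 1.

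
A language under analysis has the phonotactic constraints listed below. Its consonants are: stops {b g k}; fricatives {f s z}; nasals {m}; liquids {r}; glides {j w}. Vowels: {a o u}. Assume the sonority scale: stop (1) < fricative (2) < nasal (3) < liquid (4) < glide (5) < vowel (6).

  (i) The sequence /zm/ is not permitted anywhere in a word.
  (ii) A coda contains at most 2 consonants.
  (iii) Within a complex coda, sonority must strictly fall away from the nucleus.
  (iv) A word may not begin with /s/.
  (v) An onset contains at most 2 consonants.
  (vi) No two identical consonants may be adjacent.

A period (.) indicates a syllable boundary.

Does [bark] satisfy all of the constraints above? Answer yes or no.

[bark] — σ1 onset /b/, coda /rk/ (4→1 falls) ok → well-formed

yes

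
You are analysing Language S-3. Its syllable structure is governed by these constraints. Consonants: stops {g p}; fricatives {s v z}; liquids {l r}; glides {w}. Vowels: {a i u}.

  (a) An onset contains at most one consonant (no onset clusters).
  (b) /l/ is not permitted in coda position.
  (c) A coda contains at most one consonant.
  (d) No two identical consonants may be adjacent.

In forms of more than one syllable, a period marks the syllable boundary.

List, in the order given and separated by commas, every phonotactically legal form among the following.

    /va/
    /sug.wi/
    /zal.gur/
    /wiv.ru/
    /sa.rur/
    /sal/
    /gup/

/va/ — σ1 onset /v/, coda /∅/ ok → phonotactically legal
/sug.wi/ — σ1 onset /s/, coda /g/ ok; σ2 onset /w/, coda /∅/ ok → phonotactically legal
/zal.gur/ — violates constraint (b): syllable 1 coda contains /l/ → phonotactically illegal
/wiv.ru/ — σ1 onset /w/, coda /v/ ok; σ2 onset /r/, coda /∅/ ok → phonotactically legal
/sa.rur/ — σ1 onset /s/, coda /∅/ ok; σ2 onset /r/, coda /r/ ok → phonotactically legal
/sal/ — violates constraint (b): syllable 1 coda contains /l/ → phonotactically illegal
/gup/ — σ1 onset /g/, coda /p/ ok → phonotactically legal

/va/, /sug.wi/, /wiv.ru/, /sa.rur/, /gup/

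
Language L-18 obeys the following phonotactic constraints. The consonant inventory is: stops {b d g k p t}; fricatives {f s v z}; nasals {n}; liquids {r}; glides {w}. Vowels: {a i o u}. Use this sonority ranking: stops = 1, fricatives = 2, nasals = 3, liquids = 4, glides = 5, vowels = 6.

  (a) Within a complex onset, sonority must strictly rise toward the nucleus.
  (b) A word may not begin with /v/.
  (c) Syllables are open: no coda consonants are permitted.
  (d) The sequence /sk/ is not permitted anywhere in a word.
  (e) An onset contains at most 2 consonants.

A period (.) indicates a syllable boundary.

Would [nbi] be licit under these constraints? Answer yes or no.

no

[nbi] — violates constraint (a): syllable 1 onset /nb/: /n/ (nasal, 3) → /b/ (stop, 1) does not rise → illicit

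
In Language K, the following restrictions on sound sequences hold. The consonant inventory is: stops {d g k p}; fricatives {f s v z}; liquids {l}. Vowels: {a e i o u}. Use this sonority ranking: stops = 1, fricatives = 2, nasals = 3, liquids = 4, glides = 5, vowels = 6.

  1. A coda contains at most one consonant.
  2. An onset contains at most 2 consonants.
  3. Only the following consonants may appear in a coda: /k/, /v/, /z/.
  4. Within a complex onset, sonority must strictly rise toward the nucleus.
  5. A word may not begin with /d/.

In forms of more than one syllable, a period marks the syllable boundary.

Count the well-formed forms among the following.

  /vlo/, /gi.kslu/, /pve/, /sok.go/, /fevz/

3

/vlo/ — σ1 onset /vl/ (2→4 rises), coda /∅/ ok → well-formed
/gi.kslu/ — violates constraint 2: syllable 2 onset /ksl/ has 3 consonants (> 2) → ill-formed
/pve/ — σ1 onset /pv/ (1→2 rises), coda /∅/ ok → well-formed
/sok.go/ — σ1 onset /s/, coda /k/ ok; σ2 onset /g/, coda /∅/ ok → well-formed
/fevz/ — violates constraint 1: syllable 1 coda /vz/ has 2 consonants (> 1) → ill-formed
Well-formed: /vlo/, /pve/, /sok.go/ → 3.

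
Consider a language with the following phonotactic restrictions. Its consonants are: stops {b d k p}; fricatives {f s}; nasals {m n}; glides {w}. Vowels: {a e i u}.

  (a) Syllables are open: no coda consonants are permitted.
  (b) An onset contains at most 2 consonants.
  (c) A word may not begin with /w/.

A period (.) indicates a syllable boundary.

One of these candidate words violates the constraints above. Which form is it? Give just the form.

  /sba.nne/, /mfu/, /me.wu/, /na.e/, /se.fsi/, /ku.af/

/ku.af/

/sba.nne/ — σ1 onset /sb/ (2C), coda /∅/ ok; σ2 onset /nn/ (2C), coda /∅/ ok → well-formed
/mfu/ — σ1 onset /mf/ (2C), coda /∅/ ok → well-formed
/me.wu/ — σ1 onset /m/, coda /∅/ ok; σ2 onset /w/, coda /∅/ ok → well-formed
/na.e/ — σ1 onset /n/, coda /∅/ ok; σ2 onset /∅/, coda /∅/ ok → well-formed
/se.fsi/ — σ1 onset /s/, coda /∅/ ok; σ2 onset /fs/ (2C), coda /∅/ ok → well-formed
/ku.af/ — violates constraint (a): syllable 2 coda /f/ has 1 consonant (> 0) → ill-formed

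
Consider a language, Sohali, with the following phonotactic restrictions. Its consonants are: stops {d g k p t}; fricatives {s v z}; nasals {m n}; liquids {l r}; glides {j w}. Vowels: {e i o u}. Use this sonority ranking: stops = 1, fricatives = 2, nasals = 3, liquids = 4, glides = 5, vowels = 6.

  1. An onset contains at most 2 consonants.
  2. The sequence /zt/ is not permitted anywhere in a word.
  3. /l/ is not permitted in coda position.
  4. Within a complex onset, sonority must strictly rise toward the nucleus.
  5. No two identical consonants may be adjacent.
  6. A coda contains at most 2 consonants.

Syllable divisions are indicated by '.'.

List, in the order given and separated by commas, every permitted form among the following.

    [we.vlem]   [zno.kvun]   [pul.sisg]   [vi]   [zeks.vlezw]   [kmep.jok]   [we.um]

[we.vlem] — σ1 onset /w/, coda /∅/ ok; σ2 onset /vl/ (2→4 rises), coda /m/ ok → permitted
[zno.kvun] — σ1 onset /zn/ (2→3 rises), coda /∅/ ok; σ2 onset /kv/ (1→2 rises), coda /n/ ok → permitted
[pul.sisg] — violates constraint 3: syllable 1 coda contains /l/ → not permitted
[vi] — σ1 onset /v/, coda /∅/ ok → permitted
[zeks.vlezw] — σ1 onset /z/, coda /ks/ (2C) ok; σ2 onset /vl/ (2→4 rises), coda /zw/ (2C) ok → permitted
[kmep.jok] — σ1 onset /km/ (1→3 rises), coda /p/ ok; σ2 onset /j/, coda /k/ ok → permitted
[we.um] — σ1 onset /w/, coda /∅/ ok; σ2 onset /∅/, coda /m/ ok → permitted

[we.vlem], [zno.kvun], [vi], [zeks.vlezw], [kmep.jok], [we.um]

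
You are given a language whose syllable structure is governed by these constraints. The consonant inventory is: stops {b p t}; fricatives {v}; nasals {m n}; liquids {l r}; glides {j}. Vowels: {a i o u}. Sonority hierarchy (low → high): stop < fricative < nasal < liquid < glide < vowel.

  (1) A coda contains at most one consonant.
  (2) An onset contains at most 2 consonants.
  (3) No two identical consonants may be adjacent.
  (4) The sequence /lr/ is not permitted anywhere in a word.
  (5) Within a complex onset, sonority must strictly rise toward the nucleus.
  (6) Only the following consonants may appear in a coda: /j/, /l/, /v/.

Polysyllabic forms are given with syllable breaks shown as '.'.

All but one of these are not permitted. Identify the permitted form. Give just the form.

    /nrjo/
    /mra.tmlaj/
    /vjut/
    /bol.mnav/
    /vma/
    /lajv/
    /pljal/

/vma/

/nrjo/ — violates constraint 2: syllable 1 onset /nrj/ has 3 consonants (> 2) → not permitted
/mra.tmlaj/ — violates constraint 2: syllable 2 onset /tml/ has 3 consonants (> 2) → not permitted
/vjut/ — violates constraint 6: syllable 1 coda contains /t/, which is not a licensed coda consonant → not permitted
/bol.mnav/ — violates constraint 5: syllable 2 onset /mn/: /m/ (nasal, 3) → /n/ (nasal, 3) does not rise → not permitted
/vma/ — σ1 onset /vm/ (2→3 rises), coda /∅/ ok → permitted
/lajv/ — violates constraint 1: syllable 1 coda /jv/ has 2 consonants (> 1) → not permitted
/pljal/ — violates constraint 2: syllable 1 onset /plj/ has 3 consonants (> 2) → not permitted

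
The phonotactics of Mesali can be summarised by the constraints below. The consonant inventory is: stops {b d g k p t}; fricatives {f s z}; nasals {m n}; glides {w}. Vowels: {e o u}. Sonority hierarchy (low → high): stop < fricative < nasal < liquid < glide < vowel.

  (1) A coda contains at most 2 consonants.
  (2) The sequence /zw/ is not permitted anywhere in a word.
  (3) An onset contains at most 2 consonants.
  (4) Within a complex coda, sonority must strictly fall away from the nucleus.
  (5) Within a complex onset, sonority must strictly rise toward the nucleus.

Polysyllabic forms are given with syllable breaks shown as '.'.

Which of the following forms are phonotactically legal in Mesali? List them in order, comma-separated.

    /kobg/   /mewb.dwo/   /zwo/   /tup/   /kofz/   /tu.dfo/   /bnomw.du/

/kobg/ — violates constraint 4: syllable 1 coda /bg/: /b/ (stop, 1) → /g/ (stop, 1) does not fall → phonotactically illegal
/mewb.dwo/ — σ1 onset /m/, coda /wb/ (5→1 falls) ok; σ2 onset /dw/ (1→5 rises), coda /∅/ ok → phonotactically legal
/zwo/ — violates constraint 2: contains banned sequence /zw/ → phonotactically illegal
/tup/ — σ1 onset /t/, coda /p/ ok → phonotactically legal
/kofz/ — violates constraint 4: syllable 1 coda /fz/: /f/ (fricative, 2) → /z/ (fricative, 2) does not fall → phonotactically illegal
/tu.dfo/ — σ1 onset /t/, coda /∅/ ok; σ2 onset /df/ (1→2 rises), coda /∅/ ok → phonotactically legal
/bnomw.du/ — violates constraint 4: syllable 1 coda /mw/: /m/ (nasal, 3) → /w/ (glide, 5) does not fall → phonotactically illegal

/mewb.dwo/, /tup/, /tu.dfo/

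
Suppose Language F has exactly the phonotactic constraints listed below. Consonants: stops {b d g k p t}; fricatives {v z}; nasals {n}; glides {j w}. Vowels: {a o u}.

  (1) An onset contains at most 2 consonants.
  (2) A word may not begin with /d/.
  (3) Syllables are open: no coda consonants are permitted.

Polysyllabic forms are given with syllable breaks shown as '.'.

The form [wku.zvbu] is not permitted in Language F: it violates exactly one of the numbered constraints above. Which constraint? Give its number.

[wku.zvbu]: syllable 2 onset /zvb/ has 3 consonants (> 2).
This is a violation of constraint 1: "An onset contains at most 2 consonants."
The remaining constraints (2, 3) are satisfied.

1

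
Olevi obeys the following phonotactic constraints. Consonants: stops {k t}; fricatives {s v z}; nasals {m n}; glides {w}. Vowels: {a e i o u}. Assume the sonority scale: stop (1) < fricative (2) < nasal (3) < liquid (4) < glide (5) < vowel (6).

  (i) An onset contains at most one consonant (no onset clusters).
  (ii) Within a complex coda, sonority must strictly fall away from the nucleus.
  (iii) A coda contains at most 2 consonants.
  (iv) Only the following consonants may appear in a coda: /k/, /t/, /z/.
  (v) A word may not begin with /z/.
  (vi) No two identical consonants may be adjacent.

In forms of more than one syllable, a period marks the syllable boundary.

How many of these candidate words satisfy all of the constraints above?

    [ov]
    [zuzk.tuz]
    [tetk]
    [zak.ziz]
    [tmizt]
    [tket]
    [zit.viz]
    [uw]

0

[ov] — violates constraint (iv): syllable 1 coda contains /v/, which is not a licensed coda consonant → phonotactically illegal
[zuzk.tuz] — violates constraint (v): word begins with /z/ → phonotactically illegal
[tetk] — violates constraint (ii): syllable 1 coda /tk/: /t/ (stop, 1) → /k/ (stop, 1) does not fall → phonotactically illegal
[zak.ziz] — violates constraint (v): word begins with /z/ → phonotactically illegal
[tmizt] — violates constraint (i): syllable 1 onset /tm/ has 2 consonants (> 1) → phonotactically illegal
[tket] — violates constraint (i): syllable 1 onset /tk/ has 2 consonants (> 1) → phonotactically illegal
[zit.viz] — violates constraint (v): word begins with /z/ → phonotactically illegal
[uw] — violates constraint (iv): syllable 1 coda contains /w/, which is not a licensed coda consonant → phonotactically illegal
No form is phonotactically legal → 0.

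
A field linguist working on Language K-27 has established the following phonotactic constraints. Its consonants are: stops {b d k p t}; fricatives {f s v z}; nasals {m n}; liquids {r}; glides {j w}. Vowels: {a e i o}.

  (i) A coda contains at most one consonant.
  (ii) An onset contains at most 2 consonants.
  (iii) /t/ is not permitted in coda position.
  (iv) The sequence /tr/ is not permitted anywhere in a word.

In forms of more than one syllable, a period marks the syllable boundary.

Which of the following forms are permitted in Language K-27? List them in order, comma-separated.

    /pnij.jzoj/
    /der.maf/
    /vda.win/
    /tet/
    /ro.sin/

/pnij.jzoj/, /der.maf/, /vda.win/, /ro.sin/

/pnij.jzoj/ — σ1 onset /pn/ (2C), coda /j/ ok; σ2 onset /jz/ (2C), coda /j/ ok → permitted
/der.maf/ — σ1 onset /d/, coda /r/ ok; σ2 onset /m/, coda /f/ ok → permitted
/vda.win/ — σ1 onset /vd/ (2C), coda /∅/ ok; σ2 onset /w/, coda /n/ ok → permitted
/tet/ — violates constraint (iii): syllable 1 coda contains /t/ → not permitted
/ro.sin/ — σ1 onset /r/, coda /∅/ ok; σ2 onset /s/, coda /n/ ok → permitted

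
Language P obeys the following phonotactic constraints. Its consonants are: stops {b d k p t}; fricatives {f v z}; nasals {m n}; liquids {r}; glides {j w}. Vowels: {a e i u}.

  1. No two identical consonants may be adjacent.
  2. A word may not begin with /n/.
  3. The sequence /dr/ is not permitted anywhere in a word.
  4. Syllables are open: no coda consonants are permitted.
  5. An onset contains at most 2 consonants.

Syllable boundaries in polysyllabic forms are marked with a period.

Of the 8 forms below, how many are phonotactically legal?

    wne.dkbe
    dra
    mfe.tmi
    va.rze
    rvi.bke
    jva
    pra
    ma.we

wne.dkbe — violates constraint 5: syllable 2 onset /dkb/ has 3 consonants (> 2) → phonotactically illegal
dra — violates constraint 3: contains banned sequence /dr/ → phonotactically illegal
mfe.tmi — σ1 onset /mf/ (2C), coda /∅/ ok; σ2 onset /tm/ (2C), coda /∅/ ok → phonotactically legal
va.rze — σ1 onset /v/, coda /∅/ ok; σ2 onset /rz/ (2C), coda /∅/ ok → phonotactically legal
rvi.bke — σ1 onset /rv/ (2C), coda /∅/ ok; σ2 onset /bk/ (2C), coda /∅/ ok → phonotactically legal
jva — σ1 onset /jv/ (2C), coda /∅/ ok → phonotactically legal
pra — σ1 onset /pr/ (2C), coda /∅/ ok → phonotactically legal
ma.we — σ1 onset /m/, coda /∅/ ok; σ2 onset /w/, coda /∅/ ok → phonotactically legal
Phonotactically legal: mfe.tmi, va.rze, rvi.bke, jva, pra, ma.we → 6.

6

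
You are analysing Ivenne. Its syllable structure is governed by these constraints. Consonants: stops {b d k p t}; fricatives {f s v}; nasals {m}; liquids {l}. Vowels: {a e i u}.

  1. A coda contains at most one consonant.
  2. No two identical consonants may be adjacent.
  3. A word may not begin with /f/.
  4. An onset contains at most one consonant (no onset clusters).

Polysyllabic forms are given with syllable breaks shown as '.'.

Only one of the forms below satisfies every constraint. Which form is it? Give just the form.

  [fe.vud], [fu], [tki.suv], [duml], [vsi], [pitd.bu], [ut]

[ut]

[fe.vud] — violates constraint 3: word begins with /f/ → illicit
[fu] — violates constraint 3: word begins with /f/ → illicit
[tki.suv] — violates constraint 4: syllable 1 onset /tk/ has 2 consonants (> 1) → illicit
[duml] — violates constraint 1: syllable 1 coda /ml/ has 2 consonants (> 1) → illicit
[vsi] — violates constraint 4: syllable 1 onset /vs/ has 2 consonants (> 1) → illicit
[pitd.bu] — violates constraint 1: syllable 1 coda /td/ has 2 consonants (> 1) → illicit
[ut] — σ1 onset /∅/, coda /t/ ok → licit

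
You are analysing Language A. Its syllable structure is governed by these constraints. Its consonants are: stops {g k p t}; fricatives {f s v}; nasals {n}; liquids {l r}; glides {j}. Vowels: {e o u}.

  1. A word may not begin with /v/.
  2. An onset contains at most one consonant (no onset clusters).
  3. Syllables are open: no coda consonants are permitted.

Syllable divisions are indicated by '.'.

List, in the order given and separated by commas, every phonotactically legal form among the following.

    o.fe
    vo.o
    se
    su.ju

o.fe — σ1 onset /∅/, coda /∅/ ok; σ2 onset /f/, coda /∅/ ok → phonotactically legal
vo.o — violates constraint 1: word begins with /v/ → phonotactically illegal
se — σ1 onset /s/, coda /∅/ ok → phonotactically legal
su.ju — σ1 onset /s/, coda /∅/ ok; σ2 onset /j/, coda /∅/ ok → phonotactically legal

o.fe, se, su.ju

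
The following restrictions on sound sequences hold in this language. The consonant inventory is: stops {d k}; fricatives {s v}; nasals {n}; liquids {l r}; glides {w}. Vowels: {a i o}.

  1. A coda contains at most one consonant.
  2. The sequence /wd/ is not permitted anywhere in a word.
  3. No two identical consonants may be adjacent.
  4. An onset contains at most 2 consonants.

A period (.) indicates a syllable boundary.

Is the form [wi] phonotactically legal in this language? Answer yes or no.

[wi] — σ1 onset /w/, coda /∅/ ok → phonotactically legal

yes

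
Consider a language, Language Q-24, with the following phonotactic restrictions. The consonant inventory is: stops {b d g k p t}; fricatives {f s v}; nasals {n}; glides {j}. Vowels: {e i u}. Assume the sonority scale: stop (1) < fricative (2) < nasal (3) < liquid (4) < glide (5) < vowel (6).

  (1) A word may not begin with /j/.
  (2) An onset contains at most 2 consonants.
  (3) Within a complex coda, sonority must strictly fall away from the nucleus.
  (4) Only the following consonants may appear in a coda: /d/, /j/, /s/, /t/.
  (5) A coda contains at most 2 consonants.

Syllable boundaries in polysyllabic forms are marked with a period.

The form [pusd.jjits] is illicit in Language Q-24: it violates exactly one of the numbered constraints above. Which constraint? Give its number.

3

[pusd.jjits]: syllable 2 coda /ts/: /t/ (stop, 1) → /s/ (fricative, 2) does not fall.
This is a violation of constraint 3: "Within a complex coda, sonority must strictly fall away from the nucleus."
The remaining constraints (1, 2, 4, 5) are satisfied.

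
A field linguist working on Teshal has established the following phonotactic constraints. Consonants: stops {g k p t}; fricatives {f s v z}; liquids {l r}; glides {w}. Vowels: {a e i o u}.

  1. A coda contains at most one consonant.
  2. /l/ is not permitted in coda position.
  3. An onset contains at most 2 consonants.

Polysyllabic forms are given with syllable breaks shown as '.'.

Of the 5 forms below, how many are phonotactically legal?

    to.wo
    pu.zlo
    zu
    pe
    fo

5

to.wo — σ1 onset /t/, coda /∅/ ok; σ2 onset /w/, coda /∅/ ok → phonotactically legal
pu.zlo — σ1 onset /p/, coda /∅/ ok; σ2 onset /zl/ (2C), coda /∅/ ok → phonotactically legal
zu — σ1 onset /z/, coda /∅/ ok → phonotactically legal
pe — σ1 onset /p/, coda /∅/ ok → phonotactically legal
fo — σ1 onset /f/, coda /∅/ ok → phonotactically legal
Phonotactically legal: to.wo, pu.zlo, zu, pe, fo → 5.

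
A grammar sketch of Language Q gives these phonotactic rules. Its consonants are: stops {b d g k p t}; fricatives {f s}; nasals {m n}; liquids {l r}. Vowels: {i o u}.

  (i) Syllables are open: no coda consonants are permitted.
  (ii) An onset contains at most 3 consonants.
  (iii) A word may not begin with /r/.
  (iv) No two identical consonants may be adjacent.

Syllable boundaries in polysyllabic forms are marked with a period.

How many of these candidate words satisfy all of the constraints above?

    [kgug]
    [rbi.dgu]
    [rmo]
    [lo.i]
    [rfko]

1

[kgug] — violates constraint (i): syllable 1 coda /g/ has 1 consonant (> 0) → not permitted
[rbi.dgu] — violates constraint (iii): word begins with /r/ → not permitted
[rmo] — violates constraint (iii): word begins with /r/ → not permitted
[lo.i] — σ1 onset /l/, coda /∅/ ok; σ2 onset /∅/, coda /∅/ ok → permitted
[rfko] — violates constraint (iii): word begins with /r/ → not permitted
Permitted: [lo.i] → 1.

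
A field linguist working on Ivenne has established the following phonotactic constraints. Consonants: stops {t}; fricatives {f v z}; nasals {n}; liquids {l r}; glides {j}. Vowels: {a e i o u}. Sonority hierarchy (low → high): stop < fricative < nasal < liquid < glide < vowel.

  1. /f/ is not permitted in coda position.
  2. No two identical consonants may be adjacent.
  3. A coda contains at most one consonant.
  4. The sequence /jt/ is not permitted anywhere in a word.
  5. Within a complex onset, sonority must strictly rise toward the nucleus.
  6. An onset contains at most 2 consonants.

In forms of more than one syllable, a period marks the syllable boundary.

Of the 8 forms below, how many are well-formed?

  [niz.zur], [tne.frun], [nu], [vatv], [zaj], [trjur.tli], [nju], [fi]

5

[niz.zur] — violates constraint 2: adjacent identical consonants /zz/ → ill-formed
[tne.frun] — σ1 onset /tn/ (1→3 rises), coda /∅/ ok; σ2 onset /fr/ (2→4 rises), coda /n/ ok → well-formed
[nu] — σ1 onset /n/, coda /∅/ ok → well-formed
[vatv] — violates constraint 3: syllable 1 coda /tv/ has 2 consonants (> 1) → ill-formed
[zaj] — σ1 onset /z/, coda /j/ ok → well-formed
[trjur.tli] — violates constraint 6: syllable 1 onset /trj/ has 3 consonants (> 2) → ill-formed
[nju] — σ1 onset /nj/ (3→5 rises), coda /∅/ ok → well-formed
[fi] — σ1 onset /f/, coda /∅/ ok → well-formed
Well-formed: [tne.frun], [nu], [zaj], [nju], [fi] → 5.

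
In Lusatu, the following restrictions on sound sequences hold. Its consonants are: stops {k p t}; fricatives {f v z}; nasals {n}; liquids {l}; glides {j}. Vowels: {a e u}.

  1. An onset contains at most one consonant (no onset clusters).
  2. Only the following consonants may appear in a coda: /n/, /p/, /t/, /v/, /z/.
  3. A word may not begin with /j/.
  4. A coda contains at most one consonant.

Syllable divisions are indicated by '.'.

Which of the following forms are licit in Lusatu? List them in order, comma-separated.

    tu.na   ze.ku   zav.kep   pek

tu.na — σ1 onset /t/, coda /∅/ ok; σ2 onset /n/, coda /∅/ ok → licit
ze.ku — σ1 onset /z/, coda /∅/ ok; σ2 onset /k/, coda /∅/ ok → licit
zav.kep — σ1 onset /z/, coda /v/ ok; σ2 onset /k/, coda /p/ ok → licit
pek — violates constraint 2: syllable 1 coda contains /k/, which is not a licensed coda consonant → illicit

tu.na, ze.ku, zav.kep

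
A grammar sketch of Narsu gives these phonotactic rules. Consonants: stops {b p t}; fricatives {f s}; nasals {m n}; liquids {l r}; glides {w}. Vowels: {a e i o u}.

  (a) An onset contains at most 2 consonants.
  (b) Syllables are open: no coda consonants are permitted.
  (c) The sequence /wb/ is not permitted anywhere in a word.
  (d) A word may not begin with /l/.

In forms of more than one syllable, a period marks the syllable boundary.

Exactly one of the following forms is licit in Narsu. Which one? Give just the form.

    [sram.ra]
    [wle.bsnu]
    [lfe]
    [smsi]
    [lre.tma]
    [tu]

[tu]

[sram.ra] — violates constraint (b): syllable 1 coda /m/ has 1 consonant (> 0) → illicit
[wle.bsnu] — violates constraint (a): syllable 2 onset /bsn/ has 3 consonants (> 2) → illicit
[lfe] — violates constraint (d): word begins with /l/ → illicit
[smsi] — violates constraint (a): syllable 1 onset /sms/ has 3 consonants (> 2) → illicit
[lre.tma] — violates constraint (d): word begins with /l/ → illicit
[tu] — σ1 onset /t/, coda /∅/ ok → licit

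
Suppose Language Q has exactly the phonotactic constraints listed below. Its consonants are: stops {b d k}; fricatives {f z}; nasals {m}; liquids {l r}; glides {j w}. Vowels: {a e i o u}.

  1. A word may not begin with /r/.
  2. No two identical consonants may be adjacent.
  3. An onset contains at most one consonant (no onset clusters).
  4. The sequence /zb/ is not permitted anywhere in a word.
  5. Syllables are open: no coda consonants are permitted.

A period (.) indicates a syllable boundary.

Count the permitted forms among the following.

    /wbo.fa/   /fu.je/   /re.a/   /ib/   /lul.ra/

1

/wbo.fa/ — violates constraint 3: syllable 1 onset /wb/ has 2 consonants (> 1) → not permitted
/fu.je/ — σ1 onset /f/, coda /∅/ ok; σ2 onset /j/, coda /∅/ ok → permitted
/re.a/ — violates constraint 1: word begins with /r/ → not permitted
/ib/ — violates constraint 5: syllable 1 coda /b/ has 1 consonant (> 0) → not permitted
/lul.ra/ — violates constraint 5: syllable 1 coda /l/ has 1 consonant (> 0) → not permitted
Permitted: /fu.je/ → 1.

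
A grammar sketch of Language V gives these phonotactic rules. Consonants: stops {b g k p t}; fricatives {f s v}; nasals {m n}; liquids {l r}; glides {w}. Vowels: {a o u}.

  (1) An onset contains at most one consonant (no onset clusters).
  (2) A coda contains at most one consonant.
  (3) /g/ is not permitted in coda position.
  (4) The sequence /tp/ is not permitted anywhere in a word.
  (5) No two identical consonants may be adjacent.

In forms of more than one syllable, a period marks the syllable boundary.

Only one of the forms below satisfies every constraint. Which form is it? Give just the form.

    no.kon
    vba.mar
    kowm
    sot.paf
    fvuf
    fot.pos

no.kon — σ1 onset /n/, coda /∅/ ok; σ2 onset /k/, coda /n/ ok → licit
vba.mar — violates constraint 1: syllable 1 onset /vb/ has 2 consonants (> 1) → illicit
kowm — violates constraint 2: syllable 1 coda /wm/ has 2 consonants (> 1) → illicit
sot.paf — violates constraint 4: contains banned sequence /tp/ → illicit
fvuf — violates constraint 1: syllable 1 onset /fv/ has 2 consonants (> 1) → illicit
fot.pos — violates constraint 4: contains banned sequence /tp/ → illicit

no.kon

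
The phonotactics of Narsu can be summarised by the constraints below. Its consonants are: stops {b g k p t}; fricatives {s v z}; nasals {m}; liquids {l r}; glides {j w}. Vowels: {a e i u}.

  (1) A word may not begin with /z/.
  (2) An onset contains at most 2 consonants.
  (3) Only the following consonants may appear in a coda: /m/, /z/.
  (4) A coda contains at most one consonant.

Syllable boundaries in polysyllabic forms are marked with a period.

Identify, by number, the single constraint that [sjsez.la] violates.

[sjsez.la]: syllable 1 onset /sjs/ has 3 consonants (> 2).
This is a violation of constraint 2: "An onset contains at most 2 consonants."
The remaining constraints (1, 3, 4) are satisfied.

2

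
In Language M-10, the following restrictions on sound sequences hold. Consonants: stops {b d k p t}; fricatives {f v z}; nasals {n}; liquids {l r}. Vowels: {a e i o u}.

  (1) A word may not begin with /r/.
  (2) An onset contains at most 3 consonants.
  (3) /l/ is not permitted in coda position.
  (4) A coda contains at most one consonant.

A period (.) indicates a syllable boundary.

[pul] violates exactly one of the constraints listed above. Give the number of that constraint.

[pul]: syllable 1 coda contains /l/.
This is a violation of constraint 3: "/l/ is not permitted in coda position."
The remaining constraints (1, 2, 4) are satisfied.

3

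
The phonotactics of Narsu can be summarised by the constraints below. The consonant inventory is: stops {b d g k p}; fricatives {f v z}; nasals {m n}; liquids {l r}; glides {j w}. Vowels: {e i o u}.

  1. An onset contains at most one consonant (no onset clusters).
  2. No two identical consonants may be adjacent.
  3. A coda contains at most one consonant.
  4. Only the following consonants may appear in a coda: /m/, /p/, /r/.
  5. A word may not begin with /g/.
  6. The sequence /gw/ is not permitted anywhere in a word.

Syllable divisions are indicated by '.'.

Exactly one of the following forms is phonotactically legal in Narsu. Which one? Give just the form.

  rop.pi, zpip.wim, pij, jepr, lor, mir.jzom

lor

rop.pi — violates constraint 2: adjacent identical consonants /pp/ → phonotactically illegal
zpip.wim — violates constraint 1: syllable 1 onset /zp/ has 2 consonants (> 1) → phonotactically illegal
pij — violates constraint 4: syllable 1 coda contains /j/, which is not a licensed coda consonant → phonotactically illegal
jepr — violates constraint 3: syllable 1 coda /pr/ has 2 consonants (> 1) → phonotactically illegal
lor — σ1 onset /l/, coda /r/ ok → phonotactically legal
mir.jzom — violates constraint 1: syllable 2 onset /jz/ has 2 consonants (> 1) → phonotactically illegal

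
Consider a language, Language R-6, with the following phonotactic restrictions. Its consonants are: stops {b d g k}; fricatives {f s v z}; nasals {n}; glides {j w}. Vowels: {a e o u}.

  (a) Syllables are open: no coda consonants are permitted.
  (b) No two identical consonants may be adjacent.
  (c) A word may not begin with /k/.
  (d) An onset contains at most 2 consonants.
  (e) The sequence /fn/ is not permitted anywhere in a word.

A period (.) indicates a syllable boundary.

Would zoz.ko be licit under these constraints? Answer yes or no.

no

zoz.ko — violates constraint (a): syllable 1 coda /z/ has 1 consonant (> 0) → illicit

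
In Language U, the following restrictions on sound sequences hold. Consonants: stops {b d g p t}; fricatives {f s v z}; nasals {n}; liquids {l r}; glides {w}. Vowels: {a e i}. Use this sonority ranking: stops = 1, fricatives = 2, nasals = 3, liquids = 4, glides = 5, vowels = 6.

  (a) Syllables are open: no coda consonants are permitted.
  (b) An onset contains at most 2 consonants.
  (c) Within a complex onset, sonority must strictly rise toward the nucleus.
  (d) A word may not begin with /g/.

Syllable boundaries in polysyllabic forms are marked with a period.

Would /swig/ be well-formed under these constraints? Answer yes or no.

no

/swig/ — violates constraint (a): syllable 1 coda /g/ has 1 consonant (> 0) → ill-formed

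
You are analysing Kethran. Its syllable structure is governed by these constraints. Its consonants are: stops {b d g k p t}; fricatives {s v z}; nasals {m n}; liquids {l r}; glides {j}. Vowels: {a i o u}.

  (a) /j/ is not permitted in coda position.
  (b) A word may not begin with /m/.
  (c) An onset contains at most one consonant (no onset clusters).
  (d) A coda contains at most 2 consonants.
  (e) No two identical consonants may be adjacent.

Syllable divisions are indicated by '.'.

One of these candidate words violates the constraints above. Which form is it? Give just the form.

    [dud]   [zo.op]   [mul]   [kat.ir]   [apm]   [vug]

[mul]

[dud] — σ1 onset /d/, coda /d/ ok → phonotactically legal
[zo.op] — σ1 onset /z/, coda /∅/ ok; σ2 onset /∅/, coda /p/ ok → phonotactically legal
[mul] — violates constraint (b): word begins with /m/ → phonotactically illegal
[kat.ir] — σ1 onset /k/, coda /t/ ok; σ2 onset /∅/, coda /r/ ok → phonotactically legal
[apm] — σ1 onset /∅/, coda /pm/ (2C) ok → phonotactically legal
[vug] — σ1 onset /v/, coda /g/ ok → phonotactically legal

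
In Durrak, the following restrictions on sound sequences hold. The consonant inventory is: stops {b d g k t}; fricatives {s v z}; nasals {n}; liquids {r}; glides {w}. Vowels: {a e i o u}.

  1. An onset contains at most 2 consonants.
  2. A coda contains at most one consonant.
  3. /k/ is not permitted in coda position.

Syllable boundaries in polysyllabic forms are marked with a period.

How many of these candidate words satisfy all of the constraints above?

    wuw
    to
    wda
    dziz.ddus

wuw — σ1 onset /w/, coda /w/ ok → well-formed
to — σ1 onset /t/, coda /∅/ ok → well-formed
wda — σ1 onset /wd/ (2C), coda /∅/ ok → well-formed
dziz.ddus — σ1 onset /dz/ (2C), coda /z/ ok; σ2 onset /dd/ (2C), coda /s/ ok → well-formed
Well-formed: wuw, to, wda, dziz.ddus → 4.

4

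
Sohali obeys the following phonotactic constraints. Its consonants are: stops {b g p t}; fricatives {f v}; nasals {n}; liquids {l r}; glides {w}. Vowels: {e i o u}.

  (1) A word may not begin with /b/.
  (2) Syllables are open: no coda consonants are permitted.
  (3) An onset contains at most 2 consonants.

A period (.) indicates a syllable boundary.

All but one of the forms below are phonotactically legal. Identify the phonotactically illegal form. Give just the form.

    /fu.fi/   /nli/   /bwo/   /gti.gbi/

/fu.fi/ — σ1 onset /f/, coda /∅/ ok; σ2 onset /f/, coda /∅/ ok → phonotactically legal
/nli/ — σ1 onset /nl/ (2C), coda /∅/ ok → phonotactically legal
/bwo/ — violates constraint 1: word begins with /b/ → phonotactically illegal
/gti.gbi/ — σ1 onset /gt/ (2C), coda /∅/ ok; σ2 onset /gb/ (2C), coda /∅/ ok → phonotactically legal

/bwo/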